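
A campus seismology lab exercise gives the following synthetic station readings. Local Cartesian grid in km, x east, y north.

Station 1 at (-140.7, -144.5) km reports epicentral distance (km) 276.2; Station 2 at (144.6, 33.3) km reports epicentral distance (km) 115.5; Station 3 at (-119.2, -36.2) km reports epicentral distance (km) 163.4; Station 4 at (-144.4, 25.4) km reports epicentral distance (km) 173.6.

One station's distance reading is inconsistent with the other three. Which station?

Solve using three stations at a time. Using Station 2, Station 3, Station 4 (subtract circle equations pairwise → linear system) gives (x, y) ≈ (29.1, 32.5).
Distances from that point to each station vs reported:
  Station 1: calculated 245.3 vs reported 276.2 → residual 30.9 km
  Station 2: calculated 115.5 vs reported 115.5 → residual 0.0 km
  Station 3: calculated 163.4 vs reported 163.4 → residual 0.0 km
  Station 4: calculated 173.6 vs reported 173.6 → residual 0.0 km
Station 2, Station 3, Station 4 are mutually consistent (residuals ≈ 0); Station 1 is off by 30.9 km.

Station 1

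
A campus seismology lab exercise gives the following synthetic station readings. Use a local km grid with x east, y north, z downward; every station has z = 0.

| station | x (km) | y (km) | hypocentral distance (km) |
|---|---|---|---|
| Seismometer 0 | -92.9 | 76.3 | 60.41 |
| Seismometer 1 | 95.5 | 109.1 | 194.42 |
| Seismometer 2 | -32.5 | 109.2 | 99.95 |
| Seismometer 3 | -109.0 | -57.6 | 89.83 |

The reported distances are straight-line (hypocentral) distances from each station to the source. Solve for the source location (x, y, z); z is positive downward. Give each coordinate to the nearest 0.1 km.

Each station gives a sphere (x−x_i)² + (y−y_i)² + z² = d_i² (stations at z=0).
Subtracting the Seismometer 0 sphere from Seismometer 1 and Seismometer 2: z² cancels, leaving linear equations in x and y:
376.8 x + 65.6 y = -27578.81
120.8 x + 65.8 y = -7811.84
Solving: x ≈ -77.197, y ≈ 23.002 km (keep extra digits for the depth step; rounded: -77.2, 23.0).
Then from the Seismometer 0 sphere: z² = 60.41² − (x + 92.9)² − (y − 76.3)² with x = -77.197, y = 23.002, so z ≈ 23.709 ≈ 23.7 km.

(-77.2, 23.0, 23.7)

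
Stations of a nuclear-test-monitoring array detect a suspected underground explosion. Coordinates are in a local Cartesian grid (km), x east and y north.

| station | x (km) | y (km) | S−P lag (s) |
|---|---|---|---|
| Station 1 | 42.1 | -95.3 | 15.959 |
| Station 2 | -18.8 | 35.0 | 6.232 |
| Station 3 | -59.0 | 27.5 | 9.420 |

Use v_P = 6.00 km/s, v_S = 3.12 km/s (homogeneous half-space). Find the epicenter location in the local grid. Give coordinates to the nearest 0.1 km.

Distance from S−P lag: d = Δt · v_P v_S / (v_P − v_S) = Δt · (6.00·3.12)/(6.00−3.12) ≈ 6.5000·Δt.
So d_Station 1 = 103.73, d_Station 2 = 40.51, d_Station 3 = 61.23 km.
Circle about each station: (x − 42.1)² + (y + 95.3)² = 103.73²; (x + 18.8)² + (y − 35.0)² = 40.51²; (x + 59.0)² + (y − 27.5)² = 61.23².
Subtracting the Station 1 equation from the Station 2 and Station 3 equations removes the quadratic terms:
-121.8 x + 260.6 y = -157.21
-202.2 x + 245.6 y = 393.55
Solving the 2×2 system: x ≈ -6.2, y ≈ -3.5 km.

x ≈ -6.2 km, y ≈ -3.5 km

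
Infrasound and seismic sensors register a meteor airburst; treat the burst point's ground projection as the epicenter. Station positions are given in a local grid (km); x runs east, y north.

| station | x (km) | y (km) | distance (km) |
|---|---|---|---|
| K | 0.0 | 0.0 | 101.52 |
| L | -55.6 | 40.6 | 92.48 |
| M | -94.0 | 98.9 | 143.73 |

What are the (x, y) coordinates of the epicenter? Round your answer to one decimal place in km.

Circle about each station: x² + y² = 101.52²; (x + 55.6)² + (y − 40.6)² = 92.48²; (x + 94.0)² + (y − 98.9)² = 143.73².
Subtracting the K equation from the L and M equations removes the quadratic terms:
-111.2 x + 81.2 y = 6493.48
-188.0 x + 197.8 y = 8265.21
Solving the 2×2 system: x ≈ -91.1, y ≈ -44.8 km.

x ≈ -91.1 km, y ≈ -44.8 km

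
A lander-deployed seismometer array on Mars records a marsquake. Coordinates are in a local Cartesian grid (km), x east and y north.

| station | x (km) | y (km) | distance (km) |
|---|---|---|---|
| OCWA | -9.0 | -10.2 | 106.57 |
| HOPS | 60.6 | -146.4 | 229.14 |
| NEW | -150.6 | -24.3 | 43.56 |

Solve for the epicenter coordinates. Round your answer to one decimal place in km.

Circle about each station: (x + 9.0)² + (y + 10.2)² = 106.57²; (x − 60.6)² + (y + 146.4)² = 229.14²; (x + 150.6)² + (y + 24.3)² = 43.56².
Subtracting the OCWA equation from the HOPS and NEW equations removes the quadratic terms:
139.2 x − 272.4 y = -16227.69
-283.2 x − 28.2 y = 32545.50
Solving the 2×2 system: x ≈ -115.0, y ≈ 0.8 km.
Check against OCWA (with the unrounded x, y): √((x + 9.0)²+(y + 10.2)²) = 106.57 ≈ 106.57 km. ✓

(-115.0, 0.8)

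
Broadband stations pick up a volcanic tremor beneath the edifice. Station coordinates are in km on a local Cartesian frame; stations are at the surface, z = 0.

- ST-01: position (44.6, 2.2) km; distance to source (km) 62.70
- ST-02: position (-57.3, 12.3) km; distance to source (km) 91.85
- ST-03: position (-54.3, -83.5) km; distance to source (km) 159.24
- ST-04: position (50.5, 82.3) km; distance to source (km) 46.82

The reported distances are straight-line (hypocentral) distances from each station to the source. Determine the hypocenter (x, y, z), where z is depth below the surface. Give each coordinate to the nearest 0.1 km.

(20.5, 55.1, 23.5)

Each station gives a sphere (x−x_i)² + (y−y_i)² + z² = d_i² (stations at z=0).
Subtracting the ST-01 sphere from ST-02 and ST-03: z² cancels, leaving linear equations in x and y:
-203.8 x + 20.2 y = -3064.55
-197.8 x − 171.4 y = -13499.35
Solving: x ≈ 20.499, y ≈ 55.103 km (keep extra digits for the depth step; rounded: 20.5, 55.1).
Then from the ST-01 sphere: z² = 62.70² − (x − 44.6)² − (y − 2.2)² with x = 20.499, y = 55.103, so z ≈ 23.488 ≈ 23.5 km.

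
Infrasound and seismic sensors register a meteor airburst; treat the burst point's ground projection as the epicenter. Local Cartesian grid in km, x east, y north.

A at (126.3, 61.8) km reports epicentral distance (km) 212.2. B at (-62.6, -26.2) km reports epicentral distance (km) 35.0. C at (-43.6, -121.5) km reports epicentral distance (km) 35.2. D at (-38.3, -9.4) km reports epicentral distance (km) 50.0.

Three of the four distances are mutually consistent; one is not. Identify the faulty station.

Solve using three stations at a time. Using A, B, D (subtract circle equations pairwise → linear system) gives (x, y) ≈ (-48.6, -58.5).
Distances from that point to each station vs reported:
  A: calculated 212.2 vs reported 212.2 → residual 0.0 km
  B: calculated 35.2 vs reported 35.0 → residual 0.2 km
  C: calculated 63.2 vs reported 35.2 → residual 28.0 km
  D: calculated 50.1 vs reported 50.0 → residual 0.1 km
A, B, D are mutually consistent (residuals ≈ 0); C is off by 28.0 km.

C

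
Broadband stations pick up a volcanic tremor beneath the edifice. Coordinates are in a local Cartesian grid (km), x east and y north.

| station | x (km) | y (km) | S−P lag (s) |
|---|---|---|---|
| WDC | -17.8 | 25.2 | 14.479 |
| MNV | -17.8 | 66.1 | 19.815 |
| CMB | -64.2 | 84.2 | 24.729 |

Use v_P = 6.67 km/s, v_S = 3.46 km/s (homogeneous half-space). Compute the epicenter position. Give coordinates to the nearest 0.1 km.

Distance from S−P lag: d = Δt · v_P v_S / (v_P − v_S) = Δt · (6.67·3.46)/(6.67−3.46) ≈ 7.1895·Δt.
So d_WDC = 104.10, d_MNV = 142.46, d_CMB = 177.79 km.
Circle about each station: (x + 17.8)² + (y − 25.2)² = 104.10²; (x + 17.8)² + (y − 66.1)² = 142.46²; (x + 64.2)² + (y − 84.2)² = 177.79².
Subtracting pairs of circle equations eliminates x²+y² and gives linear equations (the radical axes):
0.0 x + 81.8 y = -5723.87
-92.8 x + 118.0 y = -10513.07
Solving the 2×2 system: x ≈ 24.3, y ≈ -70.0 km.

(24.3, -70.0)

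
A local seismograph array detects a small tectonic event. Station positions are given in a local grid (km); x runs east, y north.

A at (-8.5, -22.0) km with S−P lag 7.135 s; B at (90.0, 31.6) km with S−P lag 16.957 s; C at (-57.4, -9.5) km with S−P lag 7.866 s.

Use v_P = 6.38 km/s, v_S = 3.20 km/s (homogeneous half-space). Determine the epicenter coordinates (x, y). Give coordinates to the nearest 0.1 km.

Distance from S−P lag: d = Δt · v_P v_S / (v_P − v_S) = Δt · (6.38·3.20)/(6.38−3.20) ≈ 6.4201·Δt.
So d_A = 45.81, d_B = 108.87, d_C = 50.50 km.
Circle about each station: (x + 8.5)² + (y + 22.0)² = 45.81²; (x − 90.0)² + (y − 31.6)² = 108.87²; (x + 57.4)² + (y + 9.5)² = 50.50².
Subtracting pairs of circle equations eliminates x²+y² and gives linear equations (the radical axes):
197.0 x + 107.2 y = -1211.81
-97.8 x + 25.0 y = 2377.07
Solving the 2×2 system: x ≈ -18.5, y ≈ 22.7 km.

(-18.5, 22.7)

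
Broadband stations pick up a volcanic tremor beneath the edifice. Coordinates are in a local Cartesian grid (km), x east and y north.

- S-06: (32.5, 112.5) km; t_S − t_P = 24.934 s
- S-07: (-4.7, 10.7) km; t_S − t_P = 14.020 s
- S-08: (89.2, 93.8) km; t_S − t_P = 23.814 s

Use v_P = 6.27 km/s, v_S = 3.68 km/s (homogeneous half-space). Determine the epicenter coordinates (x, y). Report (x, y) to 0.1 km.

Distance from S−P lag: d = Δt · v_P v_S / (v_P − v_S) = Δt · (6.27·3.68)/(6.27−3.68) ≈ 8.9087·Δt.
So d_S-06 = 222.13, d_S-07 = 124.90, d_S-08 = 212.15 km.
Circle about each station: (x − 32.5)² + (y − 112.5)² = 222.13²; (x + 4.7)² + (y − 10.7)² = 124.90²; (x − 89.2)² + (y − 93.8)² = 212.15².
Subtracting the S-06 equation from the S-07 and S-08 equations removes the quadratic terms:
-74.4 x − 203.6 y = 20165.81
113.4 x − 37.4 y = 7376.69
Solving the 2×2 system: x ≈ 28.9, y ≈ -109.6 km.

(28.9, -109.6)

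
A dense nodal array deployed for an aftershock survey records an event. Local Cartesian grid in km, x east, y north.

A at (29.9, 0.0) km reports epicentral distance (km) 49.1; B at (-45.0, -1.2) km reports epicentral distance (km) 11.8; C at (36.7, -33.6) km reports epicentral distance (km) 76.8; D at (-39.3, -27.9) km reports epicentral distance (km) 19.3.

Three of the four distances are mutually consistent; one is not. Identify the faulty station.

Solve using three stations at a time. Using B, C, D (subtract circle equations pairwise → linear system) gives (x, y) ≈ (-36.0, -8.9).
Distances from that point to each station vs reported:
  A: calculated 66.5 vs reported 49.1 → residual 17.4 km
  B: calculated 11.8 vs reported 11.8 → residual 0.0 km
  C: calculated 76.8 vs reported 76.8 → residual 0.0 km
  D: calculated 19.3 vs reported 19.3 → residual 0.0 km
B, C, D are mutually consistent (residuals ≈ 0); A is off by 17.4 km.

A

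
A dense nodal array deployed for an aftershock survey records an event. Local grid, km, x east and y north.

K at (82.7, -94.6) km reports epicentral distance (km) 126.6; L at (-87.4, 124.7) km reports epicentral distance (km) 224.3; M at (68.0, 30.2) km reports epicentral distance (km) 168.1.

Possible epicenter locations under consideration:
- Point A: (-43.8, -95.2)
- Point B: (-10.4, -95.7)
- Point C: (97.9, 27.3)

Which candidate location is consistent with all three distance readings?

For each candidate, compare |candidate − station| to the reported distance:
Point A: residuals K 0.1, L 0.1, M 0.1 → max 0.1 km
Point B: residuals K 33.5, L 9.2, M 19.8 → max 33.5 km
Point C: residuals K 3.8, L 15.0, M 138.1 → max 138.1 km
Only Point A has all residuals ≈ 0.

Point A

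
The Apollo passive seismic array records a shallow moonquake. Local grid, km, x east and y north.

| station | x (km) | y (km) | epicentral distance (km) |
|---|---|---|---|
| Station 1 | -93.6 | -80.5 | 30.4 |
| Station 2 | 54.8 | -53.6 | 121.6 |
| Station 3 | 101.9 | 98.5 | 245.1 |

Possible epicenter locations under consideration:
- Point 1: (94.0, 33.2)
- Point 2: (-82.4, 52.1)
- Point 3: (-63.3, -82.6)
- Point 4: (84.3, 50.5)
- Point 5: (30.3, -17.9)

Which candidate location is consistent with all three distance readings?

For each candidate, compare |candidate − station| to the reported distance:
Point 1: residuals Station 1 189.0, Station 2 26.4, Station 3 179.3 → max 189.0 km
Point 2: residuals Station 1 102.7, Station 2 51.6, Station 3 55.0 → max 102.7 km
Point 3: residuals Station 1 0.0, Station 2 0.0, Station 3 0.0 → max 0.0 km
Point 4: residuals Station 1 190.5, Station 2 13.4, Station 3 194.0 → max 194.0 km
Point 5: residuals Station 1 108.4, Station 2 78.3, Station 3 108.4 → max 108.4 km
Only Point 3 has all residuals ≈ 0.

Point 3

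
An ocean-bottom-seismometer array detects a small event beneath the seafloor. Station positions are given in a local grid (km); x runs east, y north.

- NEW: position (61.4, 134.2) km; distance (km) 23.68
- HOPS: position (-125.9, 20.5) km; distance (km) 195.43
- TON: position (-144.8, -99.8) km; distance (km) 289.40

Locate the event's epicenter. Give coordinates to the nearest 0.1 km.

Circle about each station: (x − 61.4)² + (y − 134.2)² = 23.68²; (x + 125.9)² + (y − 20.5)² = 195.43²; (x + 144.8)² + (y + 99.8)² = 289.40².
Subtracting the NEW equation from the HOPS and TON equations removes the quadratic terms:
-374.6 x − 227.4 y = -43140.68
-412.4 x − 468.0 y = -74044.14
Solving the 2×2 system: x ≈ 41.1, y ≈ 122.0 km.
Check against NEW (with the unrounded x, y): √((x − 61.4)²+(y − 134.2)²) = 23.68 ≈ 23.68 km. ✓

(41.1, 122.0)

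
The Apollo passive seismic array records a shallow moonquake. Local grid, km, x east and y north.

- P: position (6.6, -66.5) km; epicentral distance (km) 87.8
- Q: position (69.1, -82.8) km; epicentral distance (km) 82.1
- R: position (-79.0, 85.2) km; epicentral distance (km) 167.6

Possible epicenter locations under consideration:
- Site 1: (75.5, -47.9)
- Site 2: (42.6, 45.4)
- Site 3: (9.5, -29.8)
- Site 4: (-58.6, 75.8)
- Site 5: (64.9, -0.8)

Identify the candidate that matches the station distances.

Site 5

For each candidate, compare |candidate − station| to the reported distance:
Site 1: residuals P 16.4, Q 46.6, R 36.3 → max 46.6 km
Site 2: residuals P 29.7, Q 48.8, R 39.7 → max 48.8 km
Site 3: residuals P 51.0, Q 2.3, R 22.5 → max 51.0 km
Site 4: residuals P 68.7, Q 121.5, R 145.1 → max 145.1 km
Site 5: residuals P 0.0, Q 0.0, R 0.0 → max 0.0 km
Only Site 5 has all residuals ≈ 0.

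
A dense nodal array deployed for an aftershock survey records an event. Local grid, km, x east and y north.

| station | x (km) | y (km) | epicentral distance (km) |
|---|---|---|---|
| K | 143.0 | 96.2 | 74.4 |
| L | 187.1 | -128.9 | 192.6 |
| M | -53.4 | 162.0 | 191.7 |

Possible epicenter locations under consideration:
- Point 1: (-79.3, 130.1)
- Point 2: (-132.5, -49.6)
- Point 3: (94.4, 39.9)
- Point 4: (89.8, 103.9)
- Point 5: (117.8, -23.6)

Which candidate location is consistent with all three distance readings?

Point 3

For each candidate, compare |candidate − station| to the reported distance:
Point 1: residuals K 150.5, L 179.0, M 150.6 → max 179.0 km
Point 2: residuals K 237.3, L 136.7, M 34.2 → max 237.3 km
Point 3: residuals K 0.0, L 0.0, M 0.0 → max 0.0 km
Point 4: residuals K 20.6, L 59.7, M 37.2 → max 59.7 km
Point 5: residuals K 48.0, L 66.5, M 60.8 → max 66.5 km
Only Point 3 has all residuals ≈ 0.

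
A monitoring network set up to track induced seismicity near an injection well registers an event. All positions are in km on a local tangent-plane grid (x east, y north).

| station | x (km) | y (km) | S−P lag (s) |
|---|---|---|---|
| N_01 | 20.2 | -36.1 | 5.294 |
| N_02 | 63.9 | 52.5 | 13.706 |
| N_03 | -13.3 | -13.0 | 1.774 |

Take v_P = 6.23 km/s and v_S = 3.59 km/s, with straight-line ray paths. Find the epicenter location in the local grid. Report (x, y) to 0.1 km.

Distance from S−P lag: d = Δt · v_P v_S / (v_P − v_S) = Δt · (6.23·3.59)/(6.23−3.59) ≈ 8.4719·Δt.
So d_N_01 = 44.85, d_N_02 = 116.12, d_N_03 = 15.03 km.
Circle about each station: (x − 20.2)² + (y + 36.1)² = 44.85²; (x − 63.9)² + (y − 52.5)² = 116.12²; (x + 13.3)² + (y + 13.0)² = 15.03².
Subtracting the N_01 equation from the N_02 and N_03 equations removes the quadratic terms:
87.4 x + 177.2 y = -6344.12
-67.0 x + 46.2 y = 420.26
Solving the 2×2 system: x ≈ -23.1, y ≈ -24.4 km.
Check against N_01 (with the unrounded x, y): √((x − 20.2)²+(y + 36.1)²) = 44.85 ≈ 44.85 km. ✓

x ≈ -23.1 km, y ≈ -24.4 km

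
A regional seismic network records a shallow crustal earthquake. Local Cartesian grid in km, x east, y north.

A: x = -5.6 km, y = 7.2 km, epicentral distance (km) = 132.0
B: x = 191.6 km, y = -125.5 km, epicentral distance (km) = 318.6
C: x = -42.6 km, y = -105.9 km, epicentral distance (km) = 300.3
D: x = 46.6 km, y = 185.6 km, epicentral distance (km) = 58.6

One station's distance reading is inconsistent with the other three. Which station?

C

Solve using three stations at a time. Using A, B, D (subtract circle equations pairwise → linear system) gives (x, y) ≈ (12.5, 138.0).
Distances from that point to each station vs reported:
  A: calculated 132.0 vs reported 132.0 → residual 0.0 km
  B: calculated 318.6 vs reported 318.6 → residual 0.0 km
  C: calculated 250.0 vs reported 300.3 → residual 50.3 km
  D: calculated 58.6 vs reported 58.6 → residual 0.0 km
A, B, D are mutually consistent (residuals ≈ 0); C is off by 50.3 km.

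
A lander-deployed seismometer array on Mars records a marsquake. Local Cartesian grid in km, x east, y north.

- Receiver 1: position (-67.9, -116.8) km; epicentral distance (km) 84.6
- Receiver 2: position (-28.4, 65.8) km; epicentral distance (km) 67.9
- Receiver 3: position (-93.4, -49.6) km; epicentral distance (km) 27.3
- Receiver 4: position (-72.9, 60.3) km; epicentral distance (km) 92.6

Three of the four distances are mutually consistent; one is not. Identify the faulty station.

Solve using three stations at a time. Using Receiver 1, Receiver 3, Receiver 4 (subtract circle equations pairwise → linear system) gives (x, y) ≈ (-72.2, -32.3).
Distances from that point to each station vs reported:
  Receiver 1: calculated 84.6 vs reported 84.6 → residual 0.0 km
  Receiver 2: calculated 107.5 vs reported 67.9 → residual 39.6 km
  Receiver 3: calculated 27.3 vs reported 27.3 → residual 0.0 km
  Receiver 4: calculated 92.6 vs reported 92.6 → residual 0.0 km
Receiver 1, Receiver 3, Receiver 4 are mutually consistent (residuals ≈ 0); Receiver 2 is off by 39.6 km.

Receiver 2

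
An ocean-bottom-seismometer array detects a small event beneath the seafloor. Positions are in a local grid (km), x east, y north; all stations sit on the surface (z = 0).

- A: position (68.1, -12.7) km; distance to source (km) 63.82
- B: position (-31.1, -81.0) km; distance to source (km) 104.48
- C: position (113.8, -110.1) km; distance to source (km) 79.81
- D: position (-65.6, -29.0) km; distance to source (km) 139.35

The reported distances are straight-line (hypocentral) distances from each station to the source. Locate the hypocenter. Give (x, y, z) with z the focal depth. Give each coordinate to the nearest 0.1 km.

(63.7, -62.4, 39.8)

Each station gives a sphere (x−x_i)² + (y−y_i)² + z² = d_i² (stations at z=0).
Subtracting the A sphere from B and C: z² cancels, leaving linear equations in x and y:
-198.4 x − 136.6 y = -4113.77
91.4 x − 194.8 y = 17976.91
Solving: x ≈ 63.696, y ≈ -62.398 km (keep extra digits for the depth step; rounded: 63.7, -62.4).
Then from the A sphere: z² = 63.82² − (x − 68.1)² − (y + 12.7)² with x = 63.696, y = -62.398, so z ≈ 39.796 ≈ 39.8 km.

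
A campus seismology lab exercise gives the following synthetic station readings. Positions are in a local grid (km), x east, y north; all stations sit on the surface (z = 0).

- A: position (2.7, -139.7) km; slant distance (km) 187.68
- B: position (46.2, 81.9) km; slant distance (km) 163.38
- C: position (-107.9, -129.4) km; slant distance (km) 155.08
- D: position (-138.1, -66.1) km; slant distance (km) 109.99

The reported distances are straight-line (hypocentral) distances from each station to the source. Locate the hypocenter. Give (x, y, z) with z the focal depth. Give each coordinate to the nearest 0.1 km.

Each station gives a sphere (x−x_i)² + (y−y_i)² + z² = d_i² (stations at z=0).
Subtracting the A sphere from B and C: z² cancels, leaving linear equations in x and y:
87.0 x + 443.2 y = -2150.57
-221.2 x + 20.6 y = 20037.37
Solving: x ≈ -89.402, y ≈ 12.697 km (keep extra digits for the depth step; rounded: -89.4, 12.7).
Then from the A sphere: z² = 187.68² − (x − 2.7)² − (y + 139.7)² with x = -89.402, y = 12.697, so z ≈ 59.297 ≈ 59.3 km.

x ≈ -89.4 km, y ≈ 12.7 km, depth ≈ 59.3 km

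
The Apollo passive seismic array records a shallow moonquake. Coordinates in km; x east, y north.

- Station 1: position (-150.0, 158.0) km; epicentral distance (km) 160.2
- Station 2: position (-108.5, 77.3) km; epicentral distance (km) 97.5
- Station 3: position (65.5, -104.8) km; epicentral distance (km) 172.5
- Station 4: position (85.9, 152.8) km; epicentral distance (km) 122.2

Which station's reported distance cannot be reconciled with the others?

Solve using three stations at a time. Using Station 1, Station 2, Station 4 (subtract circle equations pairwise → linear system) gives (x, y) ≈ (-11.0, 78.3).
Distances from that point to each station vs reported:
  Station 1: calculated 160.2 vs reported 160.2 → residual 0.0 km
  Station 2: calculated 97.5 vs reported 97.5 → residual 0.0 km
  Station 3: calculated 198.5 vs reported 172.5 → residual 26.0 km
  Station 4: calculated 122.2 vs reported 122.2 → residual 0.0 km
Station 1, Station 2, Station 4 are mutually consistent (residuals ≈ 0); Station 3 is off by 26.0 km.

Station 3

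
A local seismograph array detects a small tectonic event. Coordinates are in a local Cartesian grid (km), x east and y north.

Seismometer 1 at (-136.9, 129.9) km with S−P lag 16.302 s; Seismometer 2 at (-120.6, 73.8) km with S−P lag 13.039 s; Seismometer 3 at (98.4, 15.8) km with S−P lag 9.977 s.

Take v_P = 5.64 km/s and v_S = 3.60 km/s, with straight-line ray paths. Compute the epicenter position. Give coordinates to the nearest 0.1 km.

Distance from S−P lag: d = Δt · v_P v_S / (v_P − v_S) = Δt · (5.64·3.60)/(5.64−3.60) ≈ 9.9529·Δt.
So d_Seismometer 1 = 162.25, d_Seismometer 2 = 129.78, d_Seismometer 3 = 99.30 km.
Circle about each station: (x + 136.9)² + (y − 129.9)² = 162.25²; (x + 120.6)² + (y − 73.8)² = 129.78²; (x − 98.4)² + (y − 15.8)² = 99.30².
Subtracting pairs of circle equations eliminates x²+y² and gives linear equations (the radical axes):
32.6 x − 112.2 y = -6142.61
470.6 x − 228.2 y = -9218.85
Solving the 2×2 system: x ≈ 8.1, y ≈ 57.1 km.
Check against Seismometer 1 (with the unrounded x, y): √((x + 136.9)²+(y − 129.9)²) = 162.25 ≈ 162.25 km. ✓

8.1 km east, 57.1 km north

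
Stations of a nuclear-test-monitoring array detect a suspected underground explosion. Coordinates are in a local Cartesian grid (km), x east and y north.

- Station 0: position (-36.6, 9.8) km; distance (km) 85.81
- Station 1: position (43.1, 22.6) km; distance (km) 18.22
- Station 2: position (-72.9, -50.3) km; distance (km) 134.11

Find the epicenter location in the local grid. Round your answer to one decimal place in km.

Circle about each station: (x + 36.6)² + (y − 9.8)² = 85.81²; (x − 43.1)² + (y − 22.6)² = 18.22²; (x + 72.9)² + (y + 50.3)² = 134.11².
Subtracting the Station 0 equation from the Station 1 and Station 2 equations removes the quadratic terms:
159.4 x + 25.6 y = 7964.16
-72.6 x − 120.2 y = -4213.24
Solving the 2×2 system: x ≈ 49.1, y ≈ 5.4 km.

(49.1, 5.4)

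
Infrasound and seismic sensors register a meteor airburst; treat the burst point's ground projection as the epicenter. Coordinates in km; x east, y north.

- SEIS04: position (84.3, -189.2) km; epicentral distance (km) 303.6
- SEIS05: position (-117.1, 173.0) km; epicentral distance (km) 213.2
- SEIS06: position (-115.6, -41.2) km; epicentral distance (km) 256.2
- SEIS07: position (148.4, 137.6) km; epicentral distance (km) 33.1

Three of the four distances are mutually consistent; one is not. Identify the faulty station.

SEIS07

Solve using three stations at a time. Using SEIS04, SEIS05, SEIS06 (subtract circle equations pairwise → linear system) gives (x, y) ≈ (88.0, 114.4).
Distances from that point to each station vs reported:
  SEIS04: calculated 303.7 vs reported 303.6 → residual 0.1 km
  SEIS05: calculated 213.3 vs reported 213.2 → residual 0.1 km
  SEIS06: calculated 256.3 vs reported 256.2 → residual 0.1 km
  SEIS07: calculated 64.7 vs reported 33.1 → residual 31.6 km
SEIS04, SEIS05, SEIS06 are mutually consistent (residuals ≈ 0); SEIS07 is off by 31.6 km.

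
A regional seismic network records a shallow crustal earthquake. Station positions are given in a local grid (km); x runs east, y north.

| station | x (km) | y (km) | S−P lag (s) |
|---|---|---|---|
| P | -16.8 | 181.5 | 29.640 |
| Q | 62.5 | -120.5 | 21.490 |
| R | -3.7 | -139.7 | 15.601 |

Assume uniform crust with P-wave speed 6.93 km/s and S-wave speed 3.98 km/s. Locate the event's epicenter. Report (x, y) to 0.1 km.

Distance from S−P lag: d = Δt · v_P v_S / (v_P − v_S) = Δt · (6.93·3.98)/(6.93−3.98) ≈ 9.3496·Δt.
So d_P = 277.12, d_Q = 200.92, d_R = 145.86 km.
Circle about each station: (x + 16.8)² + (y − 181.5)² = 277.12²; (x − 62.5)² + (y + 120.5)² = 200.92²; (x + 3.7)² + (y + 139.7)² = 145.86².
Subtracting the P equation from the Q and R equations removes the quadratic terms:
158.6 x − 604.0 y = 21628.66
26.2 x − 642.4 y = 41825.64
Solving the 2×2 system: x ≈ -132.1, y ≈ -70.5 km.

x ≈ -132.1 km, y ≈ -70.5 km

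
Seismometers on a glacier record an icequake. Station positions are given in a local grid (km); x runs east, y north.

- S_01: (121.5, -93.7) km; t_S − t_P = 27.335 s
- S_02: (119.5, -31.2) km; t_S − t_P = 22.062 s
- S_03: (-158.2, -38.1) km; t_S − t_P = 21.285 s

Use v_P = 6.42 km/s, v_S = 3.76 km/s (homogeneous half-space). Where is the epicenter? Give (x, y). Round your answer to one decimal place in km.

(-27.8, 104.4)

Distance from S−P lag: d = Δt · v_P v_S / (v_P − v_S) = Δt · (6.42·3.76)/(6.42−3.76) ≈ 9.0749·Δt.
So d_S_01 = 248.06, d_S_02 = 200.21, d_S_03 = 193.16 km.
Circle about each station: (x − 121.5)² + (y + 93.7)² = 248.06²; (x − 119.5)² + (y + 31.2)² = 200.21²; (x + 158.2)² + (y + 38.1)² = 193.16².
Subtracting pairs of circle equations eliminates x²+y² and gives linear equations (the radical axes):
-4.0 x + 125.0 y = 13161.47
-559.4 x + 111.2 y = 27159.89
Solving the 2×2 system: x ≈ -27.8, y ≈ 104.4 km.
Check against S_01 (with the unrounded x, y): √((x − 121.5)²+(y + 93.7)²) = 248.06 ≈ 248.06 km. ✓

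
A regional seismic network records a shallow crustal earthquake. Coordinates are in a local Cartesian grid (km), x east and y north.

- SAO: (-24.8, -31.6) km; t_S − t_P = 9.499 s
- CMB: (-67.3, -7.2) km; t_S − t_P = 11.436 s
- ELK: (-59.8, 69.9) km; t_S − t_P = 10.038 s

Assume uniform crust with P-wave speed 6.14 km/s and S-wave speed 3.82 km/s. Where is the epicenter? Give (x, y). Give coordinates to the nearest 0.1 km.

Distance from S−P lag: d = Δt · v_P v_S / (v_P − v_S) = Δt · (6.14·3.82)/(6.14−3.82) ≈ 10.1098·Δt.
So d_SAO = 96.03, d_CMB = 115.62, d_ELK = 101.48 km.
Circle about each station: (x + 24.8)² + (y + 31.6)² = 96.03²; (x + 67.3)² + (y + 7.2)² = 115.62²; (x + 59.8)² + (y − 69.9)² = 101.48².
Subtracting the SAO equation from the CMB and ELK equations removes the quadratic terms:
-85.0 x + 48.8 y = -1178.69
-70.0 x + 203.0 y = 5772.02
Solving the 2×2 system: x ≈ 37.6, y ≈ 41.4 km.

x ≈ 37.6 km, y ≈ 41.4 km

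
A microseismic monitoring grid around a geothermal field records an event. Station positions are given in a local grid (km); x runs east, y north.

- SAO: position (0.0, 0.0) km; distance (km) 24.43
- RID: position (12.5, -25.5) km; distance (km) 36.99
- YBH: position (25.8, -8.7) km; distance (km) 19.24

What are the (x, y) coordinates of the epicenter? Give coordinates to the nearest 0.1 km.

Circle about each station: x² + y² = 24.43²; (x − 12.5)² + (y + 25.5)² = 36.99²; (x − 25.8)² + (y + 8.7)² = 19.24².
Subtracting the SAO equation from the RID and YBH equations removes the quadratic terms:
25.0 x − 51.0 y = 35.06
51.6 x − 17.4 y = 967.98
Solving the 2×2 system: x ≈ 22.2, y ≈ 10.2 km.
Check against SAO (with the unrounded x, y): √(x²+y²) = 24.43 ≈ 24.43 km. ✓

x ≈ 22.2 km, y ≈ 10.2 km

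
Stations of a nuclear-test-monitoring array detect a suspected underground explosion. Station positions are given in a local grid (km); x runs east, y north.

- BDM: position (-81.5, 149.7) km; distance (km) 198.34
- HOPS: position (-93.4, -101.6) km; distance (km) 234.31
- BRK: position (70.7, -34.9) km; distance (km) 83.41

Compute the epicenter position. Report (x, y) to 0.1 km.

x ≈ 88.0 km, y ≈ 46.7 km

Circle about each station: (x + 81.5)² + (y − 149.7)² = 198.34²; (x + 93.4)² + (y + 101.6)² = 234.31²; (x − 70.7)² + (y + 34.9)² = 83.41².
Subtracting pairs of circle equations eliminates x²+y² and gives linear equations (the radical axes):
-23.8 x − 502.6 y = -25568.64
304.4 x − 369.2 y = 9545.69
Solving the 2×2 system: x ≈ 88.0, y ≈ 46.7 km.
Check against BDM (with the unrounded x, y): √((x + 81.5)²+(y − 149.7)²) = 198.34 ≈ 198.34 km. ✓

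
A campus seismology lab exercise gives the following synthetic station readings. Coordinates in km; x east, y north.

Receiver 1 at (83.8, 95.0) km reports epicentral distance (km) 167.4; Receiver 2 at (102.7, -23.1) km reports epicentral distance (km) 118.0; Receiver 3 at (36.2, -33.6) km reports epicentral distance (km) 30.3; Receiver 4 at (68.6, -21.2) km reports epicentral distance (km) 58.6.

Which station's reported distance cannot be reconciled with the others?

Receiver 2

Solve using three stations at a time. Using Receiver 1, Receiver 3, Receiver 4 (subtract circle equations pairwise → linear system) gives (x, y) ≈ (27.0, -62.5).
Distances from that point to each station vs reported:
  Receiver 1: calculated 167.4 vs reported 167.4 → residual 0.0 km
  Receiver 2: calculated 85.3 vs reported 118.0 → residual 32.7 km
  Receiver 3: calculated 30.3 vs reported 30.3 → residual 0.0 km
  Receiver 4: calculated 58.6 vs reported 58.6 → residual 0.0 km
Receiver 1, Receiver 3, Receiver 4 are mutually consistent (residuals ≈ 0); Receiver 2 is off by 32.7 km.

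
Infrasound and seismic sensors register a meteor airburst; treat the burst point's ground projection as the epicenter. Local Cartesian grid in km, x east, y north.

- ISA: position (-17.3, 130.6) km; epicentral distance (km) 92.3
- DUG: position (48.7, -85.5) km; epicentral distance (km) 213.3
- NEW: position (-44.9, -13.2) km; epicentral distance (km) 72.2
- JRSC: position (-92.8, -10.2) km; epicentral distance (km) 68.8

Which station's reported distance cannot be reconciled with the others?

DUG

Solve using three stations at a time. Using ISA, NEW, JRSC (subtract circle equations pairwise → linear system) gives (x, y) ≈ (-69.7, 54.6).
Distances from that point to each station vs reported:
  ISA: calculated 92.3 vs reported 92.3 → residual 0.0 km
  DUG: calculated 183.4 vs reported 213.3 → residual 29.9 km
  NEW: calculated 72.2 vs reported 72.2 → residual 0.0 km
  JRSC: calculated 68.8 vs reported 68.8 → residual 0.0 km
ISA, NEW, JRSC are mutually consistent (residuals ≈ 0); DUG is off by 29.9 km.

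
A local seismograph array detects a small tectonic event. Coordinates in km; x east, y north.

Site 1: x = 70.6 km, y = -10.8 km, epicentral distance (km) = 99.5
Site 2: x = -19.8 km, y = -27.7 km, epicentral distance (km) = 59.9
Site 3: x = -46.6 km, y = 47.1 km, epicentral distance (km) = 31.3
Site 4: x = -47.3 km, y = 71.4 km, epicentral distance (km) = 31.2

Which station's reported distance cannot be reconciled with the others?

Solve using three stations at a time. Using Site 1, Site 2, Site 3 (subtract circle equations pairwise → linear system) gives (x, y) ≈ (-19.1, 32.2).
Distances from that point to each station vs reported:
  Site 1: calculated 99.5 vs reported 99.5 → residual 0.0 km
  Site 2: calculated 59.9 vs reported 59.9 → residual 0.0 km
  Site 3: calculated 31.3 vs reported 31.3 → residual 0.0 km
  Site 4: calculated 48.3 vs reported 31.2 → residual 17.1 km
Site 1, Site 2, Site 3 are mutually consistent (residuals ≈ 0); Site 4 is off by 17.1 km.

Site 4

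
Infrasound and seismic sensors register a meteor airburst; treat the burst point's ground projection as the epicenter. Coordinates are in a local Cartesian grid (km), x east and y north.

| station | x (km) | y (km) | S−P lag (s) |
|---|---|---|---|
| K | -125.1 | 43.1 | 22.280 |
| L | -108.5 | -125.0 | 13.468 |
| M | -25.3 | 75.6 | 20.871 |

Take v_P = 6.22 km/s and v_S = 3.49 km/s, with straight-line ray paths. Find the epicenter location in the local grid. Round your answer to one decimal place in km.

x ≈ -7.5 km, y ≈ -89.4 km

Distance from S−P lag: d = Δt · v_P v_S / (v_P − v_S) = Δt · (6.22·3.49)/(6.22−3.49) ≈ 7.9516·Δt.
So d_K = 177.16, d_L = 107.09, d_M = 165.96 km.
Circle about each station: (x + 125.1)² + (y − 43.1)² = 177.16²; (x + 108.5)² + (y + 125.0)² = 107.09²; (x + 25.3)² + (y − 75.6)² = 165.96².
Subtracting pairs of circle equations eliminates x²+y² and gives linear equations (the radical axes):
33.2 x − 336.2 y = 29807.03
199.6 x + 65.0 y = -7309.23
Solving the 2×2 system: x ≈ -7.5, y ≈ -89.4 km.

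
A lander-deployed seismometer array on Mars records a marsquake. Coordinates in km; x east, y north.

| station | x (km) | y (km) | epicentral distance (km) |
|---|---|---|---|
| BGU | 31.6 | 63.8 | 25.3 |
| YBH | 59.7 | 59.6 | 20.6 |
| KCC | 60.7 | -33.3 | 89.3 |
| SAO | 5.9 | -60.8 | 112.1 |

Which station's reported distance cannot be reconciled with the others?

Solve using three stations at a time. Using BGU, YBH, SAO (subtract circle equations pairwise → linear system) gives (x, y) ≈ (46.8, 43.6).
Distances from that point to each station vs reported:
  BGU: calculated 25.3 vs reported 25.3 → residual 0.0 km
  YBH: calculated 20.6 vs reported 20.6 → residual 0.0 km
  KCC: calculated 78.1 vs reported 89.3 → residual 11.2 km
  SAO: calculated 112.1 vs reported 112.1 → residual 0.0 km
BGU, YBH, SAO are mutually consistent (residuals ≈ 0); KCC is off by 11.2 km.

KCC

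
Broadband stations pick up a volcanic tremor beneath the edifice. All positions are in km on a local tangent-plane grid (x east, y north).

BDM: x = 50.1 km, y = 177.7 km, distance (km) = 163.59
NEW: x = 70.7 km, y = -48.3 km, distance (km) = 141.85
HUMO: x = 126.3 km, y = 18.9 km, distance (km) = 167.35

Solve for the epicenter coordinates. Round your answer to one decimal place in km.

-39.6 km east, 40.9 km north

Circle about each station: (x − 50.1)² + (y − 177.7)² = 163.59²; (x − 70.7)² + (y + 48.3)² = 141.85²; (x − 126.3)² + (y − 18.9)² = 167.35².
Subtracting the BDM equation from the NEW and HUMO equations removes the quadratic terms:
41.2 x − 452.0 y = -20115.65
152.4 x − 317.6 y = -19022.73
Solving the 2×2 system: x ≈ -39.6, y ≈ 40.9 km.
Check against BDM (with the unrounded x, y): √((x − 50.1)²+(y − 177.7)²) = 163.59 ≈ 163.59 km. ✓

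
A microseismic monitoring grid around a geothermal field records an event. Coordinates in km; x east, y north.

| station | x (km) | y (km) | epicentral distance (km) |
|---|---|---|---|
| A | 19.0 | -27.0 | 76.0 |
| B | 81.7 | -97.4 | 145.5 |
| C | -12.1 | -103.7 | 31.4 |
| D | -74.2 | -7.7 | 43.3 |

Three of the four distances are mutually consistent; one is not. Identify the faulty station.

C

Solve using three stations at a time. Using A, B, D (subtract circle equations pairwise → linear system) gives (x, y) ≈ (-54.5, -46.3).
Distances from that point to each station vs reported:
  A: calculated 76.0 vs reported 76.0 → residual 0.0 km
  B: calculated 145.5 vs reported 145.5 → residual 0.0 km
  C: calculated 71.4 vs reported 31.4 → residual 40.0 km
  D: calculated 43.3 vs reported 43.3 → residual 0.0 km
A, B, D are mutually consistent (residuals ≈ 0); C is off by 40.0 km.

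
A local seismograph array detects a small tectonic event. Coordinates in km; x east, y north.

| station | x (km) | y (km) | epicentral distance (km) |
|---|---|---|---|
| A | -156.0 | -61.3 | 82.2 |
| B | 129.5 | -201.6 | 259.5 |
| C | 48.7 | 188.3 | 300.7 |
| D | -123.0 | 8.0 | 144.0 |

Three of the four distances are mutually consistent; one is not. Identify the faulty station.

Solve using three stations at a time. Using A, B, D (subtract circle equations pairwise → linear system) gives (x, y) ≈ (-121.6, -136.0).
Distances from that point to each station vs reported:
  A: calculated 82.3 vs reported 82.2 → residual 0.1 km
  B: calculated 259.5 vs reported 259.5 → residual 0.0 km
  C: calculated 366.3 vs reported 300.7 → residual 65.6 km
  D: calculated 144.0 vs reported 144.0 → residual 0.0 km
A, B, D are mutually consistent (residuals ≈ 0); C is off by 65.6 km.

C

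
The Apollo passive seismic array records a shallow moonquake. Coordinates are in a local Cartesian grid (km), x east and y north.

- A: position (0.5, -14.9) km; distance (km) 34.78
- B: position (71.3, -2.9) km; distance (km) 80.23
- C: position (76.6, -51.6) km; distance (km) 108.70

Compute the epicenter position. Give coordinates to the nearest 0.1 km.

Circle about each station: (x − 0.5)² + (y + 14.9)² = 34.78²; (x − 71.3)² + (y + 2.9)² = 80.23²; (x − 76.6)² + (y + 51.6)² = 108.70².
Subtracting the A equation from the B and C equations removes the quadratic terms:
141.6 x + 24.0 y = -357.36
152.2 x − 73.4 y = -2298.18
Solving the 2×2 system: x ≈ -5.8, y ≈ 19.3 km.

-5.8 km east, 19.3 km north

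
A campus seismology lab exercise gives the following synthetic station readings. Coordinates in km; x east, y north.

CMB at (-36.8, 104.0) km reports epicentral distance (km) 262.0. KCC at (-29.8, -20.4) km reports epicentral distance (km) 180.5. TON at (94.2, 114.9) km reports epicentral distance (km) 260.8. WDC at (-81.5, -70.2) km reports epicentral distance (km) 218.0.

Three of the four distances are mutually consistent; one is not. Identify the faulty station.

Solve using three stations at a time. Using CMB, KCC, WDC (subtract circle equations pairwise → linear system) gives (x, y) ≈ (135.5, -93.7).
Distances from that point to each station vs reported:
  CMB: calculated 262.2 vs reported 262.0 → residual 0.2 km
  KCC: calculated 180.8 vs reported 180.5 → residual 0.3 km
  TON: calculated 212.6 vs reported 260.8 → residual 48.2 km
  WDC: calculated 218.2 vs reported 218.0 → residual 0.2 km
CMB, KCC, WDC are mutually consistent (residuals ≈ 0); TON is off by 48.2 km.

TON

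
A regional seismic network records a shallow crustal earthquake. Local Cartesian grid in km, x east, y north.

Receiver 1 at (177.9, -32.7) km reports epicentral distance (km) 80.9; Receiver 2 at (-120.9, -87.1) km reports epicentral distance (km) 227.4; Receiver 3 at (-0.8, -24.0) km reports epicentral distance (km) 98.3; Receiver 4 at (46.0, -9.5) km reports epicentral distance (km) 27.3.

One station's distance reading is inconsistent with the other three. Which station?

Solve using three stations at a time. Using Receiver 1, Receiver 2, Receiver 3 (subtract circle equations pairwise → linear system) gives (x, y) ≈ (97.5, -23.8).
Distances from that point to each station vs reported:
  Receiver 1: calculated 80.9 vs reported 80.9 → residual 0.0 km
  Receiver 2: calculated 227.4 vs reported 227.4 → residual 0.0 km
  Receiver 3: calculated 98.3 vs reported 98.3 → residual 0.0 km
  Receiver 4: calculated 53.4 vs reported 27.3 → residual 26.1 km
Receiver 1, Receiver 2, Receiver 3 are mutually consistent (residuals ≈ 0); Receiver 4 is off by 26.1 km.

Receiver 4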